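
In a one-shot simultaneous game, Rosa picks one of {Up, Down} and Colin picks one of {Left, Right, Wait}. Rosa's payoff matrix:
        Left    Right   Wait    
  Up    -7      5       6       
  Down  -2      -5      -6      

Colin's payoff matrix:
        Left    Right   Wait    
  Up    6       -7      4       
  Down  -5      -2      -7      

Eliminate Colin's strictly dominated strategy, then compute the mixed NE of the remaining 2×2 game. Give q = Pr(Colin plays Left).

q = 2/3

Colin's strategy Wait is strictly dominated by Left: 6 > 4 and -5 > -7. Eliminate Wait.
Rosa's indifference between Up and Down determines Colin's mixing probability q:
  Rosa's payoff from Up: q·(-7) + (1−q)·5 = -12q + 5
  Rosa's payoff from Down: q·(-2) + (1−q)·(-5) = 3q - 5
  -12q + 5 = 3q - 5  ⇒  -15q = -10  ⇒  q = 2/3.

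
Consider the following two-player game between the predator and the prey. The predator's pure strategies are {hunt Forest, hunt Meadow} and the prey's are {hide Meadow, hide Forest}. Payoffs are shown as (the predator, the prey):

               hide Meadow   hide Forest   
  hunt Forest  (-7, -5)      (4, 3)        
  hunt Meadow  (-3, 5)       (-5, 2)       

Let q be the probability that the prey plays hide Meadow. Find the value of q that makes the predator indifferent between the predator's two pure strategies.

q = 9/13

The predator's indifference between hunt Forest and hunt Meadow determines the prey's mixing probability q:
  the predator's payoff to hunt Forest: q·(-7) + (1−q)·4 = -11q + 4
  the predator's payoff to hunt Meadow: q·(-3) + (1−q)·(-5) = 2q - 5
  -11q + 4 = 2q - 5  ⇒  -13q = -9  ⇒  q = 9/13.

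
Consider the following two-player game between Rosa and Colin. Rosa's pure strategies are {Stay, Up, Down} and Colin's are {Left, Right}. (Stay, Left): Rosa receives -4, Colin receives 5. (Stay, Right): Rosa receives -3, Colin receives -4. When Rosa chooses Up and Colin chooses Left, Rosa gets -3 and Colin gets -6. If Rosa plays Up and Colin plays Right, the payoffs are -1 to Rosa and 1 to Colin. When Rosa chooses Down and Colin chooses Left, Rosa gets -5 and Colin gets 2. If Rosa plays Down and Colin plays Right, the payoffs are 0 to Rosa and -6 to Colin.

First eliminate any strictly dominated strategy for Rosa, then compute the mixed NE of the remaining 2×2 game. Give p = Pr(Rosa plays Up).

Rosa's strategy Stay is strictly dominated by Up: -3 > -4 and -1 > -3. Eliminate Stay.
In a mixed equilibrium Colin is indifferent between Left and Right; this condition fixes p.
  Colin's payoff from Left: p·(-6) + (1−p)·2 = -8p + 2
  Colin's payoff from Right: p·1 + (1−p)·(-6) = 7p - 6
  -8p + 2 = 7p - 6  ⇒  -15p = -8  ⇒  p = 8/15.

p = 8/15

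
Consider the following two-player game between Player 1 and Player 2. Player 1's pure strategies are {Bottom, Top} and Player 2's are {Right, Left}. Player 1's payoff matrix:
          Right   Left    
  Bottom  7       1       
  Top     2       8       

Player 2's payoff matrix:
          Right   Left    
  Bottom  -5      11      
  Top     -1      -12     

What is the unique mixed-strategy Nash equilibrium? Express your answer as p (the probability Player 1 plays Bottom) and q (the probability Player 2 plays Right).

p = 11/27, q = 7/12

Player 1's mix must leave Player 2 indifferent between Right and Left.
  Player 2's expected payoff from Right: p·(-5) + (1−p)·(-1) = -4p - 1
  Player 2's expected payoff from Left: p·11 + (1−p)·(-12) = 23p - 12
  -4p - 1 = 23p - 12  ⇒  -27p = -11  ⇒  p = 11/27.
For Player 1 to be willing to mix, Player 1 must be indifferent between Bottom and Top, which pins down Player 2's mix.
  Player 1's payoff to Bottom: q·7 + (1−q)·1 = 6q + 1
  Player 1's payoff to Top: q·2 + (1−q)·8 = -6q + 8
  6q + 1 = -6q + 8  ⇒  12q = 7  ⇒  q = 7/12.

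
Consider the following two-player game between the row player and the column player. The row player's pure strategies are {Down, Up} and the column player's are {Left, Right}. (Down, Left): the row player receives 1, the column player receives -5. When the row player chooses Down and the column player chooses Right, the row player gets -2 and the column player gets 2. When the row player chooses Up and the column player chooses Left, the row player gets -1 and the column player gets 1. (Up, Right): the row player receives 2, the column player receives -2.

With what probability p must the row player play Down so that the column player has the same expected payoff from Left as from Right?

p = 3/10

Set the column player's expected payoff from Left equal to that from Right:
  the column player's payoff from Left: p·(-5) + (1−p)·1 = -6p + 1
  the column player's payoff from Right: p·2 + (1−p)·(-2) = 4p - 2
  -6p + 1 = 4p - 2  ⇒  -10p = -3  ⇒  p = 3/10.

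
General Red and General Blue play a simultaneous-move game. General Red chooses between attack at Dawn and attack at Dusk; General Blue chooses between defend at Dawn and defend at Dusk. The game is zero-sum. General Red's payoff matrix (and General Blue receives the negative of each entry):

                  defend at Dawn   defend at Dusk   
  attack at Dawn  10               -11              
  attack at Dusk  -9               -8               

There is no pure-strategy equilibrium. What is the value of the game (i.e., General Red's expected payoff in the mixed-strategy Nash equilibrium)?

v = -179/22

In a mixed equilibrium General Red is indifferent between attack at Dawn and attack at Dusk; this condition fixes q.
  General Red's payoff to attack at Dawn: q·10 + (1−q)·(-11) = 21q - 11
  General Red's payoff to attack at Dusk: q·(-9) + (1−q)·(-8) = -q - 8
  21q - 11 = -q - 8  ⇒  22q = 3  ⇒  q = 3/22.
The value is General Red's expected payoff against this mix (using attack at Dawn): (3/22)·10 + (19/22)·(-11) = -179/22.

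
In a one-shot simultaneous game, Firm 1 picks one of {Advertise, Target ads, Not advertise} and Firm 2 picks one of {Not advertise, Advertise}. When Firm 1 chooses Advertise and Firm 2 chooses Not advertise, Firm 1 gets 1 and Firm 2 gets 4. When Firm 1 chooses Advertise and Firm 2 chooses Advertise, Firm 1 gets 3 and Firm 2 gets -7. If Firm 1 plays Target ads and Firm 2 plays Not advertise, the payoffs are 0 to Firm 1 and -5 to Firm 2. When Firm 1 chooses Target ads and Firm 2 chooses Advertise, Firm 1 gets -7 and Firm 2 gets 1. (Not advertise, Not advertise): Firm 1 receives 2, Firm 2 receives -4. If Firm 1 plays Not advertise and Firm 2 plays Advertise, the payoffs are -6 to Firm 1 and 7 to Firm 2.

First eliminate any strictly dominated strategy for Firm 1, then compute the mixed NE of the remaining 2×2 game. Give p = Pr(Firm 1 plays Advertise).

p = 1/2

Firm 1's strategy Target ads is strictly dominated by Not advertise: 2 > 0 and -6 > -7. Eliminate Target ads.
Firm 1's mix must leave Firm 2 indifferent between Not advertise and Advertise.
  Firm 2's expected payoff from Not advertise: p·4 + (1−p)·(-4) = 8p - 4
  Firm 2's expected payoff from Advertise: p·(-7) + (1−p)·7 = -14p + 7
  8p - 4 = -14p + 7  ⇒  22p = 11  ⇒  p = 1/2.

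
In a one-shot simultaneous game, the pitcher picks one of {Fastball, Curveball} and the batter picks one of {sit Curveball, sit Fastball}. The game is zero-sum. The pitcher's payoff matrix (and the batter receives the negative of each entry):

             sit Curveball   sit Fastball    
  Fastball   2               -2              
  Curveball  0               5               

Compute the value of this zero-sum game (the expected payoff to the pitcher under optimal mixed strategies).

Set the pitcher's expected payoff from Fastball equal to that from Curveball:
  the pitcher's expected payoff from Fastball: q·2 + (1−q)·(-2) = 4q - 2
  the pitcher's expected payoff from Curveball: q·0 + (1−q)·5 = -5q + 5
  4q - 2 = -5q + 5  ⇒  9q = 7  ⇒  q = 7/9.
The value is the pitcher's expected payoff against this mix (using Fastball): (7/9)·2 + (2/9)·(-2) = 10/9.

v = 10/9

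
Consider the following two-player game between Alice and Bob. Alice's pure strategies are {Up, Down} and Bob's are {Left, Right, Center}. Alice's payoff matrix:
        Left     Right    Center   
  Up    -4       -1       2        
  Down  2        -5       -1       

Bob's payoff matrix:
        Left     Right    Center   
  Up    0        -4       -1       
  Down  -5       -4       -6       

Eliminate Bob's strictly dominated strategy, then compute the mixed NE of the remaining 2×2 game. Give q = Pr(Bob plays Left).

q = 2/5

Bob's strategy Center is strictly dominated by Left: 0 > -1 and -5 > -6. Eliminate Center.
Set Alice's expected payoff from Up equal to that from Down:
  Alice's payoff to Up: q·(-4) + (1−q)·(-1) = -3q - 1
  Alice's payoff to Down: q·2 + (1−q)·(-5) = 7q - 5
  -3q - 1 = 7q - 5  ⇒  -10q = -4  ⇒  q = 2/5.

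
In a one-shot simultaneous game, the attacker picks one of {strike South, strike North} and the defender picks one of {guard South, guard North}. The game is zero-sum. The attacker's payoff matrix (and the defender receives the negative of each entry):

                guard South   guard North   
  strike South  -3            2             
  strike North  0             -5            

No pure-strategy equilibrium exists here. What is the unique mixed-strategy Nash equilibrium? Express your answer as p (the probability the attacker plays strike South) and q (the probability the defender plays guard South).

In a mixed equilibrium the defender is indifferent between guard South and guard North; this condition fixes p.
  the defender's expected payoff from guard South: p·3 + (1−p)·0 = 3p
  the defender's expected payoff from guard North: p·(-2) + (1−p)·5 = -7p + 5
  3p = -7p + 5  ⇒  10p = 5  ⇒  p = 1/2.
The attacker's indifference between strike South and strike North determines the defender's mixing probability q:
  the attacker's payoff from strike South: q·(-3) + (1−q)·2 = -5q + 2
  the attacker's payoff from strike North: q·0 + (1−q)·(-5) = 5q - 5
  -5q + 2 = 5q - 5  ⇒  -10q = -7  ⇒  q = 7/10.

p = 1/2, q = 7/10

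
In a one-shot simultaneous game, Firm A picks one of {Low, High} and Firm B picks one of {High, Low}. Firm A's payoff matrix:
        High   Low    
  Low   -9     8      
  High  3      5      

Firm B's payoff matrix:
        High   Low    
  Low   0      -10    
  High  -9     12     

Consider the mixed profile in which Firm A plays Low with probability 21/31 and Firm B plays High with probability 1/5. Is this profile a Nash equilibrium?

Check Firm B's indifference given Firm A's mix p = 21/31:
  payoff from High = -90/31; payoff from Low = -90/31 — equal.
Check Firm A's indifference given Firm B's mix q = 1/5:
  payoff from Low = 23/5; payoff from High = 23/5 — equal.
Both players are indifferent, so neither can profitably deviate.

Yes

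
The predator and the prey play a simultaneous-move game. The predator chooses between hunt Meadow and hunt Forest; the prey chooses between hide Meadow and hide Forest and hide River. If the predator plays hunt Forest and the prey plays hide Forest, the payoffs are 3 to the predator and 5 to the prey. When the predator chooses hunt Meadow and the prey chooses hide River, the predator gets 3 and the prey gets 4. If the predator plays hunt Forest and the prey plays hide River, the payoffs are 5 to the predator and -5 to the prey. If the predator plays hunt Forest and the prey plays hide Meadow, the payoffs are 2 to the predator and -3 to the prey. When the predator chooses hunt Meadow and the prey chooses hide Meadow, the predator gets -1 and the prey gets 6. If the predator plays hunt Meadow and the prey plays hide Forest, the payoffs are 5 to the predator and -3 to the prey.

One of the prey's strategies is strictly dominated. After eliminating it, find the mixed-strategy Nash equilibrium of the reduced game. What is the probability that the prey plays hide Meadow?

q = 2/5

The prey's strategy hide River is strictly dominated by hide Meadow: 6 > 4 and -3 > -5. Eliminate hide River.
The predator's indifference between hunt Meadow and hunt Forest determines the prey's mixing probability q:
  the predator's payoff to hunt Meadow: q·(-1) + (1−q)·5 = -6q + 5
  the predator's payoff to hunt Forest: q·2 + (1−q)·3 = -q + 3
  -6q + 5 = -q + 3  ⇒  -5q = -2  ⇒  q = 2/5.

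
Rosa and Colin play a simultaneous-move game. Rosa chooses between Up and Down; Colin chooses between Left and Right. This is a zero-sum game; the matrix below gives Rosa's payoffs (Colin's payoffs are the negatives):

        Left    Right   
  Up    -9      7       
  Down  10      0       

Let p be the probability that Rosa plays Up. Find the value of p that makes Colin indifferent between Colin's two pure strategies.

p = 5/13

Rosa's mix must leave Colin indifferent between Left and Right.
  Colin's expected payoff from Left: p·9 + (1−p)·(-10) = 19p - 10
  Colin's expected payoff from Right: p·(-7) + (1−p)·0 = -7p
  19p - 10 = -7p  ⇒  26p = 10  ⇒  p = 5/13.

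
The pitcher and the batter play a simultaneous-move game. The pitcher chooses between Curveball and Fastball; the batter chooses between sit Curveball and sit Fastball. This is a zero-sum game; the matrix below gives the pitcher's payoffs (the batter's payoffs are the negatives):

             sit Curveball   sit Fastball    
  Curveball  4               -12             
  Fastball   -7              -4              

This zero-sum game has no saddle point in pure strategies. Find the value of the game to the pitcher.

v = -100/19

The batter's mix must leave the pitcher indifferent between Curveball and Fastball.
  the pitcher's expected payoff from Curveball: q·4 + (1−q)·(-12) = 16q - 12
  the pitcher's expected payoff from Fastball: q·(-7) + (1−q)·(-4) = -3q - 4
  16q - 12 = -3q - 4  ⇒  19q = 8  ⇒  q = 8/19.
The value is the pitcher's expected payoff against this mix (using Curveball): (8/19)·4 + (11/19)·(-12) = -100/19.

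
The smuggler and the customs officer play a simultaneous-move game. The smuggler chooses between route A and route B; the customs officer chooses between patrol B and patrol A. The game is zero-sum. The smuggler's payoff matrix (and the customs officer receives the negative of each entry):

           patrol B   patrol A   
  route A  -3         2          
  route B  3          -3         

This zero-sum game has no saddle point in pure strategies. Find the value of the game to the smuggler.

v = -3/11

In a mixed equilibrium the smuggler is indifferent between route A and route B; this condition fixes q.
  the smuggler's expected payoff from route A: q·(-3) + (1−q)·2 = -5q + 2
  the smuggler's expected payoff from route B: q·3 + (1−q)·(-3) = 6q - 3
  -5q + 2 = 6q - 3  ⇒  -11q = -5  ⇒  q = 5/11.
The value is the smuggler's expected payoff against this mix (using route A): (5/11)·(-3) + (6/11)·2 = -3/11.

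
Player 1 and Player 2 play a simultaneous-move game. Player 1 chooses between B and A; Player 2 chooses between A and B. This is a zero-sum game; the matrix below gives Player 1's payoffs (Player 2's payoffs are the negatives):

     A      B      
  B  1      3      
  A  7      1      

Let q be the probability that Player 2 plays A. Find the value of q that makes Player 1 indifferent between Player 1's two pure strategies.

q = 1/4

Player 2's mix must leave Player 1 indifferent between B and A.
  Player 1's payoff from B: q·1 + (1−q)·3 = -2q + 3
  Player 1's payoff from A: q·7 + (1−q)·1 = 6q + 1
  -2q + 3 = 6q + 1  ⇒  -8q = -2  ⇒  q = 1/4.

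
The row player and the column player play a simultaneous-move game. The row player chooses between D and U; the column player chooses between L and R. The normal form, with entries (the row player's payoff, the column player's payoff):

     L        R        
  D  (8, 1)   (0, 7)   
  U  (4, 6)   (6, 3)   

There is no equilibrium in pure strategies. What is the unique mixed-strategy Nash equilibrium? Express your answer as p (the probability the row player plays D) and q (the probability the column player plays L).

p = 1/3, q = 3/5

The column player's indifference between L and R determines the row player's mixing probability p:
  the column player's payoff from L: p·1 + (1−p)·6 = -5p + 6
  the column player's payoff from R: p·7 + (1−p)·3 = 4p + 3
  -5p + 6 = 4p + 3  ⇒  -9p = -3  ⇒  p = 1/3.
In a mixed equilibrium the row player is indifferent between D and U; this condition fixes q.
  the row player's payoff to D: q·8 + (1−q)·0 = 8q
  the row player's payoff to U: q·4 + (1−q)·6 = -2q + 6
  8q = -2q + 6  ⇒  10q = 6  ⇒  q = 3/5.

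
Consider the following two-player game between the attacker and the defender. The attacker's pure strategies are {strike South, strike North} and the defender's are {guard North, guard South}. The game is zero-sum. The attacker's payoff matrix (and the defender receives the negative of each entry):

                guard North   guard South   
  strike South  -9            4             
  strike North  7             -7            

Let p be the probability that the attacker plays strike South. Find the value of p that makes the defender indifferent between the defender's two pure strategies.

p = 14/27

For the defender to be willing to mix, the defender must be indifferent between guard North and guard South, which pins down the attacker's mix.
  the defender's payoff to guard North: p·9 + (1−p)·(-7) = 16p - 7
  the defender's payoff to guard South: p·(-4) + (1−p)·7 = -11p + 7
  16p - 7 = -11p + 7  ⇒  27p = 14  ⇒  p = 14/27.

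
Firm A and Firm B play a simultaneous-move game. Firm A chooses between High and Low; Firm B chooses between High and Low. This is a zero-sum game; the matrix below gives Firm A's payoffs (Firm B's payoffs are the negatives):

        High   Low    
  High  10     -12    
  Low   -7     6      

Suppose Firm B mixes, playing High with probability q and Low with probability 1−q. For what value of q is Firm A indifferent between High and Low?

q = 18/35

In a mixed equilibrium Firm A is indifferent between High and Low; this condition fixes q.
  Firm A's expected payoff from High: q·10 + (1−q)·(-12) = 22q - 12
  Firm A's expected payoff from Low: q·(-7) + (1−q)·6 = -13q + 6
  22q - 12 = -13q + 6  ⇒  35q = 18  ⇒  q = 18/35.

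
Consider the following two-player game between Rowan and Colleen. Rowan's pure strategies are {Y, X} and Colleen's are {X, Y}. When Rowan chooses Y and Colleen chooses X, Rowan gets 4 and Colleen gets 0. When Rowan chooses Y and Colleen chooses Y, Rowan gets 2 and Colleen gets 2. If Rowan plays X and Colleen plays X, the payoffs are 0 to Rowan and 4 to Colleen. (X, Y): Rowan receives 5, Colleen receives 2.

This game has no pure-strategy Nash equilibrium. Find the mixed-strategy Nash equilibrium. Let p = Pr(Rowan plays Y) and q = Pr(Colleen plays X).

p = 1/2, q = 3/7

Rowan's mix must leave Colleen indifferent between X and Y.
  Colleen's expected payoff from X: p·0 + (1−p)·4 = -4p + 4
  Colleen's expected payoff from Y: p·2 + (1−p)·2 = 2
  -4p + 4 = 2  ⇒  -4p = -2  ⇒  p = 1/2.
Set Rowan's expected payoff from Y equal to that from X:
  Rowan's expected payoff from Y: q·4 + (1−q)·2 = 2q + 2
  Rowan's expected payoff from X: q·0 + (1−q)·5 = -5q + 5
  2q + 2 = -5q + 5  ⇒  7q = 3  ⇒  q = 3/7.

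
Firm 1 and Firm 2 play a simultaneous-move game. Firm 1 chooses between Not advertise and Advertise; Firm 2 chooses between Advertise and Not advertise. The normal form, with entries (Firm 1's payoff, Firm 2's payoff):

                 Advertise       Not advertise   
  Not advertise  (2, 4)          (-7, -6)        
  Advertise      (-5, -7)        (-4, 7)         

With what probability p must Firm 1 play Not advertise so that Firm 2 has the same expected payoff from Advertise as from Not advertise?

For Firm 2 to be willing to mix, Firm 2 must be indifferent between Advertise and Not advertise, which pins down Firm 1's mix.
  Firm 2's payoff to Advertise: p·4 + (1−p)·(-7) = 11p - 7
  Firm 2's payoff to Not advertise: p·(-6) + (1−p)·7 = -13p + 7
  11p - 7 = -13p + 7  ⇒  24p = 14  ⇒  p = 7/12.

p = 7/12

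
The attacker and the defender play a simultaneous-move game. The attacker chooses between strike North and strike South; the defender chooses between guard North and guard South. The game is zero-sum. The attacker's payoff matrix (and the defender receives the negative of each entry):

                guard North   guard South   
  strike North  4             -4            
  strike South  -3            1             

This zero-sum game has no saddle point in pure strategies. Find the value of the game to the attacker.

v = -2/3

The attacker's indifference between strike North and strike South determines the defender's mixing probability q:
  the attacker's payoff from strike North: q·4 + (1−q)·(-4) = 8q - 4
  the attacker's payoff from strike South: q·(-3) + (1−q)·1 = -4q + 1
  8q - 4 = -4q + 1  ⇒  12q = 5  ⇒  q = 5/12.
The value is the attacker's expected payoff against this mix (using strike North): (5/12)·4 + (7/12)·(-4) = -2/3.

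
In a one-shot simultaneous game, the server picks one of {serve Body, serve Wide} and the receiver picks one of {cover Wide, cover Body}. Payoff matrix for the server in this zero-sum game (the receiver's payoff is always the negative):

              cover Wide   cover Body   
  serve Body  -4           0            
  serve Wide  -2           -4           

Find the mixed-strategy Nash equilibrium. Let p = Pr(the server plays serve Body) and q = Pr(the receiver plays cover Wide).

The receiver's indifference between cover Wide and cover Body determines the server's mixing probability p:
  the receiver's payoff to cover Wide: p·4 + (1−p)·2 = 2p + 2
  the receiver's payoff to cover Body: p·0 + (1−p)·4 = -4p + 4
  2p + 2 = -4p + 4  ⇒  6p = 2  ⇒  p = 1/3.
The server's indifference between serve Body and serve Wide determines the receiver's mixing probability q:
  the server's payoff from serve Body: q·(-4) + (1−q)·0 = -4q
  the server's payoff from serve Wide: q·(-2) + (1−q)·(-4) = 2q - 4
  -4q = 2q - 4  ⇒  -6q = -4  ⇒  q = 2/3.

p = 1/3, q = 2/3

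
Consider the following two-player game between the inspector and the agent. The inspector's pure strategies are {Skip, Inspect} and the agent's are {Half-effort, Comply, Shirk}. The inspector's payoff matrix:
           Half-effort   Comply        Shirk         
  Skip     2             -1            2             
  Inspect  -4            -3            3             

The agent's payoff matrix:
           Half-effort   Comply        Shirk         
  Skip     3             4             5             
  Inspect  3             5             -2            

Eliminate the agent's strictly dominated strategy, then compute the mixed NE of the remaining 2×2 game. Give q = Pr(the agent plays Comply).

The agent's strategy Half-effort is strictly dominated by Comply: 4 > 3 and 5 > 3. Eliminate Half-effort.
In a mixed equilibrium the inspector is indifferent between Skip and Inspect; this condition fixes q.
  the inspector's payoff to Skip: q·(-1) + (1−q)·2 = -3q + 2
  the inspector's payoff to Inspect: q·(-3) + (1−q)·3 = -6q + 3
  -3q + 2 = -6q + 3  ⇒  3q = 1  ⇒  q = 1/3.

q = 1/3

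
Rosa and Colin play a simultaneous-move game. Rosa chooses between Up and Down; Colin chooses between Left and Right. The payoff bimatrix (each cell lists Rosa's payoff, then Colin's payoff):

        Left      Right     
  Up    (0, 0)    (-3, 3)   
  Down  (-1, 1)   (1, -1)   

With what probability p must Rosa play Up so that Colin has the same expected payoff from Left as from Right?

p = 2/5

For Colin to be willing to mix, Colin must be indifferent between Left and Right, which pins down Rosa's mix.
  Colin's payoff to Left: p·0 + (1−p)·1 = -p + 1
  Colin's payoff to Right: p·3 + (1−p)·(-1) = 4p - 1
  -p + 1 = 4p - 1  ⇒  -5p = -2  ⇒  p = 2/5.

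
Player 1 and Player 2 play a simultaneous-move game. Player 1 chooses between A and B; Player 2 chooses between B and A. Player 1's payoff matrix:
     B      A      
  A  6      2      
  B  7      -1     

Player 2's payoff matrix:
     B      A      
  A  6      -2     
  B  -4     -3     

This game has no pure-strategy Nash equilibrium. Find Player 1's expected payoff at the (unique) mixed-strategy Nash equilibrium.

5

For Player 1 to be willing to mix, Player 1 must be indifferent between A and B, which pins down Player 2's mix.
  Player 1's payoff from A: q·6 + (1−q)·2 = 4q + 2
  Player 1's payoff from B: q·7 + (1−q)·(-1) = 8q - 1
  4q + 2 = 8q - 1  ⇒  -4q = -3  ⇒  q = 3/4.
At equilibrium Player 1 is indifferent across rows, so Player 1's payoff equals the payoff from A: (3/4)·6 + (1/4)·2 = 5.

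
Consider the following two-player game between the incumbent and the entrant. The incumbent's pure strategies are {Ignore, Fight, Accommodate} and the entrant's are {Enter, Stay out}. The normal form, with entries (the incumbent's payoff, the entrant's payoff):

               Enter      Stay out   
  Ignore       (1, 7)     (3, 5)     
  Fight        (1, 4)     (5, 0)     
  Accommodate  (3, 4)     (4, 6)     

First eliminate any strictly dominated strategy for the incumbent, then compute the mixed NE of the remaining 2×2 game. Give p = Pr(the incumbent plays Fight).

p = 1/3

The incumbent's strategy Ignore is strictly dominated by Accommodate: 3 > 1 and 4 > 3. Eliminate Ignore.
In a mixed equilibrium the entrant is indifferent between Enter and Stay out; this condition fixes p.
  the entrant's expected payoff from Enter: p·4 + (1−p)·4 = 4
  the entrant's expected payoff from Stay out: p·0 + (1−p)·6 = -6p + 6
  4 = -6p + 6  ⇒  6p = 2  ⇒  p = 1/3.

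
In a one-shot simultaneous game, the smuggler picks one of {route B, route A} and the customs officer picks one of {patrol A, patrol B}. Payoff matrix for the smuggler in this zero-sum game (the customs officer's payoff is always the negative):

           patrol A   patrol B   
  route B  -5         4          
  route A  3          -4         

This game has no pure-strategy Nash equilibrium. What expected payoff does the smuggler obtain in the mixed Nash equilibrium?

In a mixed equilibrium the smuggler is indifferent between route B and route A; this condition fixes q.
  the smuggler's payoff from route B: q·(-5) + (1−q)·4 = -9q + 4
  the smuggler's payoff from route A: q·3 + (1−q)·(-4) = 7q - 4
  -9q + 4 = 7q - 4  ⇒  -16q = -8  ⇒  q = 1/2.
At equilibrium the smuggler is indifferent across rows, so the smuggler's payoff equals the payoff from route B: (1/2)·(-5) + (1/2)·4 = -1/2.

-1/2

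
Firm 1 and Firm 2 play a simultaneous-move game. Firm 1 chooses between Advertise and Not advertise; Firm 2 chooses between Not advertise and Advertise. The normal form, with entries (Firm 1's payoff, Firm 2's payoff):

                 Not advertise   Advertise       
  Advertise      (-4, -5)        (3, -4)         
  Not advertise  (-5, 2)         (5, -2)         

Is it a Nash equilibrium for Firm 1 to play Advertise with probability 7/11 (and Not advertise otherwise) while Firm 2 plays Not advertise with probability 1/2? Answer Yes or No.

Given Firm 1's mix p = 7/11, Firm 2's payoff from Not advertise is -27/11 but from Advertise is -36/11. Firm 2 strictly prefers Not advertise, so Firm 2 would not mix.
So the proposed profile is not a Nash equilibrium.

No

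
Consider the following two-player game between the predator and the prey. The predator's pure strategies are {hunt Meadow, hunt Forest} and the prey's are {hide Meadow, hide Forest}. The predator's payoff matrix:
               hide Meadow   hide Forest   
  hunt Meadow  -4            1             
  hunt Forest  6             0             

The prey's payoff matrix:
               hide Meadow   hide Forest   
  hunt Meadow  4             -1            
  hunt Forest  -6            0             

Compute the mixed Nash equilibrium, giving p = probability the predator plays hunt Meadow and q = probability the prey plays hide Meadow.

The prey's indifference between hide Meadow and hide Forest determines the predator's mixing probability p:
  the prey's payoff to hide Meadow: p·4 + (1−p)·(-6) = 10p - 6
  the prey's payoff to hide Forest: p·(-1) + (1−p)·0 = -p
  10p - 6 = -p  ⇒  11p = 6  ⇒  p = 6/11.
Set the predator's expected payoff from hunt Meadow equal to that from hunt Forest:
  the predator's payoff to hunt Meadow: q·(-4) + (1−q)·1 = -5q + 1
  the predator's payoff to hunt Forest: q·6 + (1−q)·0 = 6q
  -5q + 1 = 6q  ⇒  -11q = -1  ⇒  q = 1/11.

p = 6/11, q = 1/11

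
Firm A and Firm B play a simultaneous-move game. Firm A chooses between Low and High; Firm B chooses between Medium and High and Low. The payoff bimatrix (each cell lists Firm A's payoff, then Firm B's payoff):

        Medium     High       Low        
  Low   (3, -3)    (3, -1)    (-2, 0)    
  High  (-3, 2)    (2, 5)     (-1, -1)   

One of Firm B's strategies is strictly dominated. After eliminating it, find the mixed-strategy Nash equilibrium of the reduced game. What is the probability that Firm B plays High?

Firm B's strategy Medium is strictly dominated by High: -1 > -3 and 5 > 2. Eliminate Medium.
Firm B's mix must leave Firm A indifferent between Low and High.
  Firm A's expected payoff from Low: q·3 + (1−q)·(-2) = 5q - 2
  Firm A's expected payoff from High: q·2 + (1−q)·(-1) = 3q - 1
  5q - 2 = 3q - 1  ⇒  2q = 1  ⇒  q = 1/2.

q = 1/2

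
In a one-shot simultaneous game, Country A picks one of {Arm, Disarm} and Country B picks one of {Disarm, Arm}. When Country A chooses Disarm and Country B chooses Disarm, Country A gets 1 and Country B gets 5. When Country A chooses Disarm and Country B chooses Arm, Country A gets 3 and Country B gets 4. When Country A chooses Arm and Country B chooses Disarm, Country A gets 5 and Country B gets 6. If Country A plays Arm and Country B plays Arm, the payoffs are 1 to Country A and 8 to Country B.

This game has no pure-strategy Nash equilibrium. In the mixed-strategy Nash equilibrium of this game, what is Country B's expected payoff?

In a mixed equilibrium Country B is indifferent between Disarm and Arm; this condition fixes p.
  Country B's payoff from Disarm: p·6 + (1−p)·5 = p + 5
  Country B's payoff from Arm: p·8 + (1−p)·4 = 4p + 4
  p + 5 = 4p + 4  ⇒  -3p = -1  ⇒  p = 1/3.
At equilibrium Country B is indifferent across columns, so Country B's payoff equals the payoff from Disarm: (1/3)·6 + (2/3)·5 = 16/3.

16/3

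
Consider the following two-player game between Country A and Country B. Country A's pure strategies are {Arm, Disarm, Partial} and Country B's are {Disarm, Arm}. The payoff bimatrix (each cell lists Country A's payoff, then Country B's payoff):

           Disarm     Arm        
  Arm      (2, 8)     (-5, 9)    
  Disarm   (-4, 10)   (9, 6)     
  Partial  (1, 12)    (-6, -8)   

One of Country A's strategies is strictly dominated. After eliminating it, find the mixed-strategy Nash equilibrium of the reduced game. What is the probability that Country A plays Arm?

Country A's strategy Partial is strictly dominated by Arm: 2 > 1 and -5 > -6. Eliminate Partial.
Country A's mix must leave Country B indifferent between Disarm and Arm.
  Country B's payoff from Disarm: p·8 + (1−p)·10 = -2p + 10
  Country B's payoff from Arm: p·9 + (1−p)·6 = 3p + 6
  -2p + 10 = 3p + 6  ⇒  -5p = -4  ⇒  p = 4/5.

p = 4/5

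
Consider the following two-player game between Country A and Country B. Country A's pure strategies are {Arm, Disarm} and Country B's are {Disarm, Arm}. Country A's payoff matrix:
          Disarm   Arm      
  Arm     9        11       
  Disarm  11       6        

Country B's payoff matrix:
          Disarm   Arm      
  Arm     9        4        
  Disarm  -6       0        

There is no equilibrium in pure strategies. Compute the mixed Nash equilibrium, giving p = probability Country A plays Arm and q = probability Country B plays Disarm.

Set Country B's expected payoff from Disarm equal to that from Arm:
  Country B's expected payoff from Disarm: p·9 + (1−p)·(-6) = 15p - 6
  Country B's expected payoff from Arm: p·4 + (1−p)·0 = 4p
  15p - 6 = 4p  ⇒  11p = 6  ⇒  p = 6/11.
Country B's mix must leave Country A indifferent between Arm and Disarm.
  Country A's payoff to Arm: q·9 + (1−q)·11 = -2q + 11
  Country A's payoff to Disarm: q·11 + (1−q)·6 = 5q + 6
  -2q + 11 = 5q + 6  ⇒  -7q = -5  ⇒  q = 5/7.

p = 6/11, q = 5/7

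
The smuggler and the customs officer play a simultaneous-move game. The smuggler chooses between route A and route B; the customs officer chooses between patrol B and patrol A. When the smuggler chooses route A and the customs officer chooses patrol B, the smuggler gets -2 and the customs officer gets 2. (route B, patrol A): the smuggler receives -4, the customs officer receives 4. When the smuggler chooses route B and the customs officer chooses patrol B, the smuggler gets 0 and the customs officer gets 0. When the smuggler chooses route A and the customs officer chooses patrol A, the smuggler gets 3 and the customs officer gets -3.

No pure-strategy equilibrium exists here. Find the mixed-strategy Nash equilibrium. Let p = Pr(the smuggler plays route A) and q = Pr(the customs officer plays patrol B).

p = 4/9, q = 7/9

Set the customs officer's expected payoff from patrol B equal to that from patrol A:
  the customs officer's payoff to patrol B: p·2 + (1−p)·0 = 2p
  the customs officer's payoff to patrol A: p·(-3) + (1−p)·4 = -7p + 4
  2p = -7p + 4  ⇒  9p = 4  ⇒  p = 4/9.
For the smuggler to be willing to mix, the smuggler must be indifferent between route A and route B, which pins down the customs officer's mix.
  the smuggler's payoff to route A: q·(-2) + (1−q)·3 = -5q + 3
  the smuggler's payoff to route B: q·0 + (1−q)·(-4) = 4q - 4
  -5q + 3 = 4q - 4  ⇒  -9q = -7  ⇒  q = 7/9.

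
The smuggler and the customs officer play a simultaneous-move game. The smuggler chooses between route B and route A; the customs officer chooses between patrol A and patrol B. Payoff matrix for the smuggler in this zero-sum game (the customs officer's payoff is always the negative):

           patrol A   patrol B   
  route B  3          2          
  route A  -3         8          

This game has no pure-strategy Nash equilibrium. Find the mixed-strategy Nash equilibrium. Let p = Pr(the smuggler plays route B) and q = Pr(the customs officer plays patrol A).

Set the customs officer's expected payoff from patrol A equal to that from patrol B:
  the customs officer's payoff to patrol A: p·(-3) + (1−p)·3 = -6p + 3
  the customs officer's payoff to patrol B: p·(-2) + (1−p)·(-8) = 6p - 8
  -6p + 3 = 6p - 8  ⇒  -12p = -11  ⇒  p = 11/12.
The customs officer's mix must leave the smuggler indifferent between route B and route A.
  the smuggler's payoff to route B: q·3 + (1−q)·2 = q + 2
  the smuggler's payoff to route A: q·(-3) + (1−q)·8 = -11q + 8
  q + 2 = -11q + 8  ⇒  12q = 6  ⇒  q = 1/2.

p = 11/12, q = 1/2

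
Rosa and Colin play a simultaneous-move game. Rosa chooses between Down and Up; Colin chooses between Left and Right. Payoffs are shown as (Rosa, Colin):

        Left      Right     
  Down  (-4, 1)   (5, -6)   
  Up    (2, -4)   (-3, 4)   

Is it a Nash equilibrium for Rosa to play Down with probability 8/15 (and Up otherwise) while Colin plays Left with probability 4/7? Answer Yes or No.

Check Colin's indifference given Rosa's mix p = 8/15:
  payoff from Left = -4/3; payoff from Right = -4/3 — equal.
Check Rosa's indifference given Colin's mix q = 4/7:
  payoff from Down = -1/7; payoff from Up = -1/7 — equal.
Both players are indifferent, so neither can profitably deviate.

Yes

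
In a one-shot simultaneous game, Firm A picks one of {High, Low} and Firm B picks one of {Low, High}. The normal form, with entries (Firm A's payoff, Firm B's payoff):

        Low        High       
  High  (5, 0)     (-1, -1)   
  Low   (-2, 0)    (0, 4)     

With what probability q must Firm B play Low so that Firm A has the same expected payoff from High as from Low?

q = 1/8

In a mixed equilibrium Firm A is indifferent between High and Low; this condition fixes q.
  Firm A's expected payoff from High: q·5 + (1−q)·(-1) = 6q - 1
  Firm A's expected payoff from Low: q·(-2) + (1−q)·0 = -2q
  6q - 1 = -2q  ⇒  8q = 1  ⇒  q = 1/8.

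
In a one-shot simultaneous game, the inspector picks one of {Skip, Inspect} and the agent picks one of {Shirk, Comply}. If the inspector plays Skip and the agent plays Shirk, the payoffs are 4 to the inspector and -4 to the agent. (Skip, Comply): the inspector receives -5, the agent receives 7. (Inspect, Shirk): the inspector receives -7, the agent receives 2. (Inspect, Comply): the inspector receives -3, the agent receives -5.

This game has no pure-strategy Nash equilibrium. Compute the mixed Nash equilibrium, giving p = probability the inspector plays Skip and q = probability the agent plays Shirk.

p = 7/18, q = 2/13

In a mixed equilibrium the agent is indifferent between Shirk and Comply; this condition fixes p.
  the agent's payoff from Shirk: p·(-4) + (1−p)·2 = -6p + 2
  the agent's payoff from Comply: p·7 + (1−p)·(-5) = 12p - 5
  -6p + 2 = 12p - 5  ⇒  -18p = -7  ⇒  p = 7/18.
The agent's mix must leave the inspector indifferent between Skip and Inspect.
  the inspector's payoff from Skip: q·4 + (1−q)·(-5) = 9q - 5
  the inspector's payoff from Inspect: q·(-7) + (1−q)·(-3) = -4q - 3
  9q - 5 = -4q - 3  ⇒  13q = 2  ⇒  q = 2/13.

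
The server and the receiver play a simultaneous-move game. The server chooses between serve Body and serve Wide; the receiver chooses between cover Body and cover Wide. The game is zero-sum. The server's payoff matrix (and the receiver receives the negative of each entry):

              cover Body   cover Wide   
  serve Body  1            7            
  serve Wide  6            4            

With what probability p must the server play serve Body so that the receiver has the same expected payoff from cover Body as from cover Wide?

The receiver's indifference between cover Body and cover Wide determines the server's mixing probability p:
  the receiver's expected payoff from cover Body: p·(-1) + (1−p)·(-6) = 5p - 6
  the receiver's expected payoff from cover Wide: p·(-7) + (1−p)·(-4) = -3p - 4
  5p - 6 = -3p - 4  ⇒  8p = 2  ⇒  p = 1/4.

p = 1/4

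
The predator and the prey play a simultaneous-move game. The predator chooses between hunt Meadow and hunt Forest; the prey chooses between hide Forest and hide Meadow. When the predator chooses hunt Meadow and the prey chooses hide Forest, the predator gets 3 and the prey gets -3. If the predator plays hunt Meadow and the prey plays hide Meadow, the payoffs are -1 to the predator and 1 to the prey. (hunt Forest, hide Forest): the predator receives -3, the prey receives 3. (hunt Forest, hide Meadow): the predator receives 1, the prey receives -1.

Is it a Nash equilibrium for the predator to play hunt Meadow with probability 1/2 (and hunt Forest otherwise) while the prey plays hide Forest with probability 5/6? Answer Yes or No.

Given the prey's mix q = 5/6, the predator's payoff from hunt Meadow is 7/3 but from hunt Forest is -7/3. The predator strictly prefers hunt Meadow, so the predator would not mix.
So the proposed profile is not a Nash equilibrium.

No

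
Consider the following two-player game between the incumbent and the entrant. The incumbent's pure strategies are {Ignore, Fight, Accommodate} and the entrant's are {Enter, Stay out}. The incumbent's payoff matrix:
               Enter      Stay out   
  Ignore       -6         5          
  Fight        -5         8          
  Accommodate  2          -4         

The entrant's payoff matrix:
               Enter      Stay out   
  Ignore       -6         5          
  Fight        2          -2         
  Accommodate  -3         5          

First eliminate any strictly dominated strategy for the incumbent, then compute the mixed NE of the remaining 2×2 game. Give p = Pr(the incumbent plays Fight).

p = 2/3

The incumbent's strategy Ignore is strictly dominated by Fight: -5 > -6 and 8 > 5. Eliminate Ignore.
In a mixed equilibrium the entrant is indifferent between Enter and Stay out; this condition fixes p.
  the entrant's payoff from Enter: p·2 + (1−p)·(-3) = 5p - 3
  the entrant's payoff from Stay out: p·(-2) + (1−p)·5 = -7p + 5
  5p - 3 = -7p + 5  ⇒  12p = 8  ⇒  p = 2/3.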